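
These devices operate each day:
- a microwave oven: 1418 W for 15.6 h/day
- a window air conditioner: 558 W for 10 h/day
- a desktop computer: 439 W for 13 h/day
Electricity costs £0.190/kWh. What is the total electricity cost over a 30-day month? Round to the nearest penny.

microwave oven: 1418 W × 15.6 h × 30 d = 663,624 Wh = 663.6 kWh
window air conditioner: 558 W × 10 h × 30 d = 167,400 Wh = 167.4 kWh
desktop computer: 439 W × 13 h × 30 d = 171,210 Wh = 171.2 kWh
Total energy = 663.6 + 167.4 + 171.2 = 1,002 kWh
Cost = 1,002 kWh × £0.190 = £190.42

£190.42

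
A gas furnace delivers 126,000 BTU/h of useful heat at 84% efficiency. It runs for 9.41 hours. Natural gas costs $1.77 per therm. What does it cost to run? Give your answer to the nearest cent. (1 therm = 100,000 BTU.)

$24.98

Heat delivered = 126,000 BTU/h × 9.41 h = 1,185,660 BTU
Gas input = 1,185,660 / 0.84 = 1,411,500 BTU
= 1,411,500 / 100,000 = 14.12 therm
Cost = 14.12 × $1.77/therm = $24.98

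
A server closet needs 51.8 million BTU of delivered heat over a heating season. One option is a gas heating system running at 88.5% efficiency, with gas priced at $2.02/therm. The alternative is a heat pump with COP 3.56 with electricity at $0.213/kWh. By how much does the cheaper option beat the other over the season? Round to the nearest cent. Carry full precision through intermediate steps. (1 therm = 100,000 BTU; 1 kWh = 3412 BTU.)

$273.98

Heat load = 51.8 × 10⁶ BTU = 51,800,000 BTU
Gas: input = 51,800,000 / 0.885 = 58,531,073 BTU = 585.3 therm → 585.3 × $2.02 = $1,182.33
Heat pump: 51,800,000 BTU / 3412 = 15,180 kWh heat; / 3.56 = 4,265 kWh in → × $0.213 = $908.34
Difference = |$1,182.33 − $908.34| = $273.98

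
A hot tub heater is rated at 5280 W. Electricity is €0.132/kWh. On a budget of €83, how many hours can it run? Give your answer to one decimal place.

Energy budget = €83 / €0.132 per kWh = 628.8 kWh = 628,788 Wh
Runtime = 628,788 Wh / 5280 W = 119.1 h

119.1 h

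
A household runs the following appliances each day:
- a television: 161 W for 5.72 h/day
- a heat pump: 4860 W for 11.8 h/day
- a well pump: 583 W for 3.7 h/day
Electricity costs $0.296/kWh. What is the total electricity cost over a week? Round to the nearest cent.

$125.20

television: 161 W × 5.72 h × 7 d = 6,446 Wh = 6.446 kWh
heat pump: 4860 W × 11.8 h × 7 d = 401,436 Wh = 401.4 kWh
well pump: 583 W × 3.7 h × 7 d = 15,100 Wh = 15.1 kWh
Total energy = 6.446 + 401.4 + 15.1 = 423 kWh
Cost = 423 kWh × $0.296 = $125.20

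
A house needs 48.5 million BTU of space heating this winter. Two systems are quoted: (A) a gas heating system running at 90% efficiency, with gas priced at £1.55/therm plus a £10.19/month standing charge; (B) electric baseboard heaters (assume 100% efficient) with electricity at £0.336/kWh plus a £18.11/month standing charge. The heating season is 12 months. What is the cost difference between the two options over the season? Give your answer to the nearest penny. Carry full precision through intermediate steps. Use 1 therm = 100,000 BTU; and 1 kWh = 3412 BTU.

£4035.85

Heat load = 48.5 × 10⁶ BTU = 48,500,000 BTU
Gas: input = 48,500,000 / 0.90 = 53,888,889 BTU = 538.9 therm → 538.9 × £1.55 = £835.28; + 12 × £10.19 standing = £957.56
Electric: 48,500,000 BTU / 3412 = 14,210 kWh → × £0.336 = £4,776.08; + 12 × £18.11 standing = £4,993.40
Difference = |£957.56 − £4,993.40| = £4,035.85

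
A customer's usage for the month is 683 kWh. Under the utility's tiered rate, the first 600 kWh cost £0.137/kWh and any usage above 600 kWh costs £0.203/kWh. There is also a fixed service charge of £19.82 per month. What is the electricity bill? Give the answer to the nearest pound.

£119

First 600 kWh × £0.137 = £82.20
Remaining 83 kWh × £0.203 = £16.85
Energy charge = £99.05; + service £19.82 = £118.87 ≈ £119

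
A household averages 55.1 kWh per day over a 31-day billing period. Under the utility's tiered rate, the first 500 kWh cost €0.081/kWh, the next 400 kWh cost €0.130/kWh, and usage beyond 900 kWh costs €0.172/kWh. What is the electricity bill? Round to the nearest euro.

Usage = 55.1 kWh/day × 31 days = 1708.1 kWh
First 500 kWh × €0.081 = €40.50
Next 400 kWh × €0.130 = €52.00
Remaining 808.1 kWh × €0.172 = €138.99
Total = €231.49 ≈ €231

€231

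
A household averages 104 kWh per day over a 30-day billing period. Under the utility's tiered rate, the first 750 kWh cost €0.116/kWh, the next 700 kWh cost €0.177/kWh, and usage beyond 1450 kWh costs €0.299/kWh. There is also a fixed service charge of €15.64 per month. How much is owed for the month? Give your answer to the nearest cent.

Usage = 104 kWh/day × 30 days = 3120 kWh
First 750 kWh × €0.116 = €87.00
Next 700 kWh × €0.177 = €123.90
Remaining 1670 kWh × €0.299 = €499.33
Energy charge = €710.23; + service €15.64 = €725.87

€725.87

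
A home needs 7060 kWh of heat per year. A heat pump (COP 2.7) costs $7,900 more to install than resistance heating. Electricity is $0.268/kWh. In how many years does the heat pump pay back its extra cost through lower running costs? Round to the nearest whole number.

7 years

Resistance: 7060 kWh × $0.268 = $1,892.08/yr
Heat pump: 7060 / 2.7 = 2615 kWh in → × $0.268 = $700.77/yr
Annual savings = $1,191.31
Payback = $7,900 / $1,191.31 = 6.63 years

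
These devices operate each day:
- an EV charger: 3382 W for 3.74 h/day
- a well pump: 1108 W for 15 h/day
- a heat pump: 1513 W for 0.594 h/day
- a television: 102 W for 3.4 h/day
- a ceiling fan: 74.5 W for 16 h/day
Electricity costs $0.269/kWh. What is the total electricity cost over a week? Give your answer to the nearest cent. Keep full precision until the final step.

$59.70

EV charger: 3382 W × 3.74 h × 7 d = 88,541 Wh = 88.54 kWh
well pump: 1108 W × 15 h × 7 d = 116,340 Wh = 116.3 kWh
heat pump: 1513 W × 0.594 h × 7 d = 6,291 Wh = 6.291 kWh
television: 102 W × 3.4 h × 7 d = 2,428 Wh = 2.428 kWh
ceiling fan: 74.5 W × 16 h × 7 d = 8,344 Wh = 8.344 kWh
Total energy = 88.54 + 116.3 + 6.291 + 2.428 + 8.344 = 221.9 kWh
Cost = 221.9 kWh × $0.269 = $59.70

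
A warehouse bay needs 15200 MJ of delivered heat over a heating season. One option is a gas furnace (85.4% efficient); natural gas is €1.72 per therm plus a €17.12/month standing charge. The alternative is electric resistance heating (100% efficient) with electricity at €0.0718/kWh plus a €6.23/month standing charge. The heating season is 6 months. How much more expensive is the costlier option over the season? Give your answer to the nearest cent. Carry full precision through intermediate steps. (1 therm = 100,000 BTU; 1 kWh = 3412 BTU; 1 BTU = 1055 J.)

€52.33

Heat load = 15200 MJ = 15,200,000,000 J / 1055 = 14,407,583 BTU
Gas: input = 14,407,583 / 0.854 = 16,870,706 BTU = 168.7 therm → 168.7 × €1.72 = €290.18; + 6 × €17.12 standing = €392.90
Electric: 14,407,583 BTU / 3412 = 4,223 kWh → × €0.0718 = €303.18; + 6 × €6.23 standing = €340.56
Difference = |€392.90 − €340.56| = €52.33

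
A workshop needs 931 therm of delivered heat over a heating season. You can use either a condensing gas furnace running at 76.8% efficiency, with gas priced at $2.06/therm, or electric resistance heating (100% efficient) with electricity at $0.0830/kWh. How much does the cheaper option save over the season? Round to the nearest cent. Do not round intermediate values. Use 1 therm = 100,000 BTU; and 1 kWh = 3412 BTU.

Heat load = 931 therm × 100,000 = 93,100,000 BTU
Gas: input = 93,100,000 / 0.768 = 121,223,958 BTU = 1,212 therm → 1,212 × $2.06 = $2,497.21
Electric: 93,100,000 BTU / 3412 = 27,290 kWh → × $0.0830 = $2,264.74
Difference = |$2,497.21 − $2,264.74| = $232.47

$232.47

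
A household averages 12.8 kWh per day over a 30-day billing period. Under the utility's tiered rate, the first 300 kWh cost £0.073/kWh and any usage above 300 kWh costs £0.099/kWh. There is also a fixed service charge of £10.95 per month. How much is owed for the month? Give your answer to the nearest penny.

Usage = 12.8 kWh/day × 30 days = 384 kWh
First 300 kWh × £0.073 = £21.90
Remaining 84 kWh × £0.099 = £8.32
Energy charge = £30.22; + service £10.95 = £41.17

£41.17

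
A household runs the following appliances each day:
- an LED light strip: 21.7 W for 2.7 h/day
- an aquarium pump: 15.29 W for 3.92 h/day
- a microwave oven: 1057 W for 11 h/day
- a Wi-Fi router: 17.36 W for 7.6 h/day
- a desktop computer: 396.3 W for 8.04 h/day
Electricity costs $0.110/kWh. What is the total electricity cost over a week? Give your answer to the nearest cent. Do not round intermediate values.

LED light strip: 21.7 W × 2.7 h × 7 d = 410 Wh = 0.4101 kWh
aquarium pump: 15.29 W × 3.92 h × 7 d = 420 Wh = 0.4196 kWh
microwave oven: 1057 W × 11 h × 7 d = 81,389 Wh = 81.39 kWh
Wi-Fi router: 17.36 W × 7.6 h × 7 d = 924 Wh = 0.9236 kWh
desktop computer: 396.3 W × 8.04 h × 7 d = 22,304 Wh = 22.3 kWh
Total energy = 0.4101 + 0.4196 + 81.39 + 0.9236 + 22.3 = 105.4 kWh
Cost = 105.4 kWh × $0.110 = $11.60

$11.60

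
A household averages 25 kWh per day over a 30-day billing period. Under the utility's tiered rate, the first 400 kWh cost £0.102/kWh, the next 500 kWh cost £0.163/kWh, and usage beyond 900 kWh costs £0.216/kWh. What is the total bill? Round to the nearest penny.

£97.85

Usage = 25 kWh/day × 30 days = 750 kWh
First 400 kWh × £0.102 = £40.80
Next 350 kWh × £0.163 = £57.05
Remaining tier: 0 kWh (not reached)
Total = £97.85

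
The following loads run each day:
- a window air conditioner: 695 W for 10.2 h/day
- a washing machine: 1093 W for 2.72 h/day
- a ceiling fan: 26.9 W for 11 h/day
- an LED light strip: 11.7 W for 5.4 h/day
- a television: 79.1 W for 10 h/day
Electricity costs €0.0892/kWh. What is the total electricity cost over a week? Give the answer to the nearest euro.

€7

window air conditioner: 695 W × 10.2 h × 7 d = 49,623 Wh = 49.62 kWh
washing machine: 1093 W × 2.72 h × 7 d = 20,811 Wh = 20.81 kWh
ceiling fan: 26.9 W × 11 h × 7 d = 2,071 Wh = 2.071 kWh
LED light strip: 11.7 W × 5.4 h × 7 d = 442 Wh = 0.4423 kWh
television: 79.1 W × 10 h × 7 d = 5,537 Wh = 5.537 kWh
Total energy = 49.62 + 20.81 + 2.071 + 0.4423 + 5.537 = 78.48 kWh
Cost = 78.48 kWh × €0.0892 = €7.00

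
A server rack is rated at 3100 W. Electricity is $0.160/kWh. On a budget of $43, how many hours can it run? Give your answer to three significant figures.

Energy budget = $43 / $0.160 per kWh = 268.8 kWh = 268,750 Wh
Runtime = 268,750 Wh / 3100 W = 86.69 h

86.7 h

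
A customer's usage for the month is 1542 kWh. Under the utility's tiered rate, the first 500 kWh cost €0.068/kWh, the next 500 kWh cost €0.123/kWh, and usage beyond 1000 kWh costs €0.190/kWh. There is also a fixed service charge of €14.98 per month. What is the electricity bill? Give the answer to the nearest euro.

€213

First 500 kWh × €0.068 = €34.00
Next 500 kWh × €0.123 = €61.50
Remaining 542 kWh × €0.190 = €102.98
Energy charge = €198.48; + service €14.98 = €213.46 ≈ €213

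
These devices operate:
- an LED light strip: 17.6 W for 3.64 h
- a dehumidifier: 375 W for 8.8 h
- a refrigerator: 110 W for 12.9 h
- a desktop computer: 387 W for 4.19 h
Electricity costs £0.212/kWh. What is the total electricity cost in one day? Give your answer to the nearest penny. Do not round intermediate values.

LED light strip: 17.6 W × 3.64 h = 64 Wh = 0.06406 kWh
dehumidifier: 375 W × 8.8 h = 3,300 Wh = 3.3 kWh
refrigerator: 110 W × 12.9 h = 1,419 Wh = 1.419 kWh
desktop computer: 387 W × 4.19 h = 1,622 Wh = 1.622 kWh
Total energy = 0.06406 + 3.3 + 1.419 + 1.622 = 6.405 kWh
Cost = 6.405 kWh × £0.212 = £1.36

£1.36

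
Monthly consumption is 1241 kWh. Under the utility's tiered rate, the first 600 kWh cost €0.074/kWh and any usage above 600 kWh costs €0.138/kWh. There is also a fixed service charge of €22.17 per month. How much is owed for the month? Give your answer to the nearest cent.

First 600 kWh × €0.074 = €44.40
Remaining 641 kWh × €0.138 = €88.46
Energy charge = €132.86; + service €22.17 = €155.03

€155.03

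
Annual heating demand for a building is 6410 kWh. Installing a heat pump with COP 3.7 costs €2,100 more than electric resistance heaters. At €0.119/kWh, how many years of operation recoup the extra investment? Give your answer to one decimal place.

3.8 years

Resistance: 6410 kWh × €0.119 = €762.79/yr
Heat pump: 6410 / 3.7 = 1732 kWh in → × €0.119 = €206.16/yr
Annual savings = €556.63
Payback = €2,100 / €556.63 = 3.77 years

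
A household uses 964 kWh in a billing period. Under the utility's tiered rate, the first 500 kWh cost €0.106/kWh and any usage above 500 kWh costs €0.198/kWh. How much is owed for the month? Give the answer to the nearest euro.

First 500 kWh × €0.106 = €53.00
Remaining 464 kWh × €0.198 = €91.87
Total = €144.87 ≈ €145

€145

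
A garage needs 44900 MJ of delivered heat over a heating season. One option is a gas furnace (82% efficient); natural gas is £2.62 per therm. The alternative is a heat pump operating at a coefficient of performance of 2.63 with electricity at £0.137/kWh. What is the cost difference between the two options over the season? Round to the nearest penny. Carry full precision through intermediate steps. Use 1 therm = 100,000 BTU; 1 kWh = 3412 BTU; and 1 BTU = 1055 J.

£710.06

Heat load = 44900 MJ = 44,900,000,000 J / 1055 = 42,559,242 BTU
Gas: input = 42,559,242 / 0.820 = 51,901,514 BTU = 519 therm → 519 × £2.62 = £1,359.82
Heat pump: 42,559,242 BTU / 3412 = 12,470 kWh heat; / 2.63 = 4,743 kWh in → × £0.137 = £649.76
Difference = |£1,359.82 − £649.76| = £710.06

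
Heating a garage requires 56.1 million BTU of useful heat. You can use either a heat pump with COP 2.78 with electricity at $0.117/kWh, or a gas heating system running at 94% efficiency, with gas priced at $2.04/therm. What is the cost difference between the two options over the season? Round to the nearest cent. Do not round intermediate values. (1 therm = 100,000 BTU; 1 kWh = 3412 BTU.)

$525.51

Heat load = 56.1 × 10⁶ BTU = 56,100,000 BTU
Gas: input = 56,100,000 / 0.940 = 59,680,851 BTU = 596.8 therm → 596.8 × $2.04 = $1,217.49
Heat pump: 56,100,000 BTU / 3412 = 16,440 kWh heat; / 2.78 = 5,914 kWh in → × $0.117 = $691.98
Difference = |$1,217.49 − $691.98| = $525.51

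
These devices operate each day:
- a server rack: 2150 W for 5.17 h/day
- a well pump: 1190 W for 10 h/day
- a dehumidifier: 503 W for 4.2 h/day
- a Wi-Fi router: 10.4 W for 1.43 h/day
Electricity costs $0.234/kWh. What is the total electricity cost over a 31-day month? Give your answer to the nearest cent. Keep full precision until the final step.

$182.39

server rack: 2150 W × 5.17 h × 31 d = 344,580 Wh = 344.6 kWh
well pump: 1190 W × 10 h × 31 d = 368,900 Wh = 368.9 kWh
dehumidifier: 503 W × 4.2 h × 31 d = 65,491 Wh = 65.49 kWh
Wi-Fi router: 10.4 W × 1.43 h × 31 d = 461 Wh = 0.461 kWh
Total energy = 344.6 + 368.9 + 65.49 + 0.461 = 779.4 kWh
Cost = 779.4 kWh × $0.234 = $182.39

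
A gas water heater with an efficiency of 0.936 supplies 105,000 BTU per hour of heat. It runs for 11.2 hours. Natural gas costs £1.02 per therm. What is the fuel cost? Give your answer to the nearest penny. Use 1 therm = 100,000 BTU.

Heat delivered = 105,000 BTU/h × 11.2 h = 1,176,000 BTU
Gas input = 1,176,000 / 0.936 = 1,256,410 BTU
= 1,256,410 / 100,000 = 12.56 therm
Cost = 12.56 × £1.02/therm = £12.82

£12.82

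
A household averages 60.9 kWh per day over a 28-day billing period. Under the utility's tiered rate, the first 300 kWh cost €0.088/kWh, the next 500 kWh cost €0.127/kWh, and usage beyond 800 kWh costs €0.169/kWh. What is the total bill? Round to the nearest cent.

Usage = 60.9 kWh/day × 28 days = 1705.2 kWh
First 300 kWh × €0.088 = €26.40
Next 500 kWh × €0.127 = €63.50
Remaining 905.2 kWh × €0.169 = €152.98
Total = €242.88

€242.88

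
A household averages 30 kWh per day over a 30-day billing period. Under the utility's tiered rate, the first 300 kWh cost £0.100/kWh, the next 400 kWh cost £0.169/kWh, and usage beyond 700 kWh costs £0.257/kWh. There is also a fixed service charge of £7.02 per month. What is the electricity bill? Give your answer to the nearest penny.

£156.02

Usage = 30 kWh/day × 30 days = 900 kWh
First 300 kWh × £0.100 = £30.00
Next 400 kWh × £0.169 = £67.60
Remaining 200 kWh × £0.257 = £51.40
Energy charge = £149.00; + service £7.02 = £156.02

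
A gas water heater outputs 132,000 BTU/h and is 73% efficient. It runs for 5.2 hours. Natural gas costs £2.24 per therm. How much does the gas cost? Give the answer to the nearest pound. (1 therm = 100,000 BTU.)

£21

Heat delivered = 132,000 BTU/h × 5.2 h = 686,400 BTU
Gas input = 686,400 / 0.73 = 940,274 BTU
= 940,274 / 100,000 = 9.403 therm
Cost = 9.403 × £2.24/therm = £21.06 ≈ £21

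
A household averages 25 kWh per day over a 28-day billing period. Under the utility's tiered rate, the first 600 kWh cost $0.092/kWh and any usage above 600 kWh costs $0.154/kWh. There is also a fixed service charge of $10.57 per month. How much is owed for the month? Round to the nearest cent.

Usage = 25 kWh/day × 28 days = 700 kWh
First 600 kWh × $0.092 = $55.20
Remaining 100 kWh × $0.154 = $15.40
Energy charge = $70.60; + service $10.57 = $81.17

$81.17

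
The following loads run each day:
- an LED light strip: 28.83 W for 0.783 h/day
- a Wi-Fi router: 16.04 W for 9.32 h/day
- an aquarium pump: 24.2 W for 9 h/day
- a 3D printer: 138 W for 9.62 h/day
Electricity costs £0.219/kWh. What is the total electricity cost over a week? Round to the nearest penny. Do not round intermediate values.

£2.63

LED light strip: 28.83 W × 0.783 h × 7 d = 158 Wh = 0.158 kWh
Wi-Fi router: 16.04 W × 9.32 h × 7 d = 1,046 Wh = 1.046 kWh
aquarium pump: 24.2 W × 9 h × 7 d = 1,525 Wh = 1.525 kWh
3D printer: 138 W × 9.62 h × 7 d = 9,293 Wh = 9.293 kWh
Total energy = 0.158 + 1.046 + 1.525 + 9.293 = 12.02 kWh
Cost = 12.02 kWh × £0.219 = £2.63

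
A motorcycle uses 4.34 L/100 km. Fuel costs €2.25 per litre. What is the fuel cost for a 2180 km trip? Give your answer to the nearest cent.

Fuel = 4.34 L/100 km × 2180 km / 100 = 94.61 L
Cost = 94.61 L × €2.25/L = €212.88

€212.88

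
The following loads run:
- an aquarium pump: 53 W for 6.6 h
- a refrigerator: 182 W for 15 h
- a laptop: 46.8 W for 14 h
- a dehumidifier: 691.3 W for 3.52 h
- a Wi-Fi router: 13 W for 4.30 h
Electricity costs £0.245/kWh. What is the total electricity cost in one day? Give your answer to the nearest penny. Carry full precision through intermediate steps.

aquarium pump: 53 W × 6.6 h = 350 Wh = 0.3498 kWh
refrigerator: 182 W × 15 h = 2,730 Wh = 2.73 kWh
laptop: 46.8 W × 14 h = 655 Wh = 0.6552 kWh
dehumidifier: 691.3 W × 3.52 h = 2,433 Wh = 2.433 kWh
Wi-Fi router: 13 W × 4.30 h = 56 Wh = 0.0559 kWh
Total energy = 0.3498 + 2.73 + 0.6552 + 2.433 + 0.0559 = 6.224 kWh
Cost = 6.224 kWh × £0.245 = £1.52

£1.52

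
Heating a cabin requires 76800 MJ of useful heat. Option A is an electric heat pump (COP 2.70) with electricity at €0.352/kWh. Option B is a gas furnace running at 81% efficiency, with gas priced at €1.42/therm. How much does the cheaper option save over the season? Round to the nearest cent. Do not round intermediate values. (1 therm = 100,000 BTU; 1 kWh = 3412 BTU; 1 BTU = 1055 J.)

€1505.32

Heat load = 76800 MJ = 76,800,000,000 J / 1055 = 72,796,209 BTU
Gas: input = 72,796,209 / 0.81 = 89,871,862 BTU = 898.7 therm → 898.7 × €1.42 = €1,276.18
Heat pump: 72,796,209 BTU / 3412 = 21,340 kWh heat; / 2.70 = 7,902 kWh in → × €0.352 = €2,781.50
Difference = |€1,276.18 − €2,781.50| = €1,505.32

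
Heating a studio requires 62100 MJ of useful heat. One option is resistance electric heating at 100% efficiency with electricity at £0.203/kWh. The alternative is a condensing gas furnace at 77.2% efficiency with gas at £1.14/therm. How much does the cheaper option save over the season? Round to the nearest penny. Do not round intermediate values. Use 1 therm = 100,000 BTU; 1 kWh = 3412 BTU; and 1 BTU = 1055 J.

Heat load = 62100 MJ = 62,100,000,000 J / 1055 = 58,862,559 BTU
Gas: input = 58,862,559 / 0.772 = 76,246,838 BTU = 762.5 therm → 762.5 × £1.14 = £869.21
Electric: 58,862,559 BTU / 3412 = 17,250 kWh → × £0.203 = £3,502.08
Difference = |£869.21 − £3,502.08| = £2,632.87

£2632.87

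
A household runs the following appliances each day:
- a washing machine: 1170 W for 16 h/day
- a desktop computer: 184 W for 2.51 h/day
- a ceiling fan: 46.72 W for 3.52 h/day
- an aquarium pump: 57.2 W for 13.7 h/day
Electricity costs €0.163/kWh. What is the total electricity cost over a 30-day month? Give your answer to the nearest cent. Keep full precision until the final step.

€98.44

washing machine: 1170 W × 16 h × 30 d = 561,600 Wh = 561.6 kWh
desktop computer: 184 W × 2.51 h × 30 d = 13,855 Wh = 13.86 kWh
ceiling fan: 46.72 W × 3.52 h × 30 d = 4,934 Wh = 4.934 kWh
aquarium pump: 57.2 W × 13.7 h × 30 d = 23,509 Wh = 23.51 kWh
Total energy = 561.6 + 13.86 + 4.934 + 23.51 = 603.9 kWh
Cost = 603.9 kWh × €0.163 = €98.44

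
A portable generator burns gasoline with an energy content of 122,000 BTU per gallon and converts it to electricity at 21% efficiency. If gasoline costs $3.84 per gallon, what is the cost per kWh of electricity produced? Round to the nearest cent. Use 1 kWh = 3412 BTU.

Electrical output per gallon = 122,000 BTU × 0.21 / 3412 BTU/kWh = 7.509 kWh
Cost per kWh = $3.84 / 7.509 kWh = $0.511

$0.51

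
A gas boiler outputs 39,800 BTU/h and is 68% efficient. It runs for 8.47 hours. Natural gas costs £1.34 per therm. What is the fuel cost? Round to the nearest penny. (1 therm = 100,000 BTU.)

Heat delivered = 39,800 BTU/h × 8.47 h = 337,106 BTU
Gas input = 337,106 / 0.68 = 495,744 BTU
= 495,744 / 100,000 = 4.957 therm
Cost = 4.957 × £1.34/therm = £6.64

£6.64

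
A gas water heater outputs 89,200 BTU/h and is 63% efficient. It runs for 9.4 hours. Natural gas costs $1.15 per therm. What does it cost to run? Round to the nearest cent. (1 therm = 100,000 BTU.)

$15.31

Heat delivered = 89,200 BTU/h × 9.4 h = 838,480 BTU
Gas input = 838,480 / 0.63 = 1,330,921 BTU
= 1,330,921 / 100,000 = 13.31 therm
Cost = 13.31 × $1.15/therm = $15.31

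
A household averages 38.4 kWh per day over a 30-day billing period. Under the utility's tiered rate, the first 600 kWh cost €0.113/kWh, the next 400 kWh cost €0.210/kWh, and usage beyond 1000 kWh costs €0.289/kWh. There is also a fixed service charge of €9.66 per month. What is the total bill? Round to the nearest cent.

€205.39

Usage = 38.4 kWh/day × 30 days = 1152 kWh
First 600 kWh × €0.113 = €67.80
Next 400 kWh × €0.210 = €84.00
Remaining 152 kWh × €0.289 = €43.93
Energy charge = €195.73; + service €9.66 = €205.39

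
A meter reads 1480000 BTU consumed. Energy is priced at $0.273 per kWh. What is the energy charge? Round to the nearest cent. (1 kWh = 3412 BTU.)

$118.42

1480000 BTU × (0.00029308 kWh/BTU) = 433.8 kWh
Cost = 433.8 kWh × $0.273/kWh = $118.42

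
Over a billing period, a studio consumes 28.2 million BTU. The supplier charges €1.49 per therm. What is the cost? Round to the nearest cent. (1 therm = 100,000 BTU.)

€420.18

28.2 million BTU × (10 therm/million BTU) = 282 therm
Cost = 282 therm × €1.49/therm = €420.18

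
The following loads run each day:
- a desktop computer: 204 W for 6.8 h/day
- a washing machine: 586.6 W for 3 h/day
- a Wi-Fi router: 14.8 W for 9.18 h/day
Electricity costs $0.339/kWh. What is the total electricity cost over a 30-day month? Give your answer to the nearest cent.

$33.39

desktop computer: 204 W × 6.8 h × 30 d = 41,616 Wh = 41.62 kWh
washing machine: 586.6 W × 3 h × 30 d = 52,794 Wh = 52.79 kWh
Wi-Fi router: 14.8 W × 9.18 h × 30 d = 4,076 Wh = 4.076 kWh
Total energy = 41.62 + 52.79 + 4.076 = 98.49 kWh
Cost = 98.49 kWh × $0.339 = $33.39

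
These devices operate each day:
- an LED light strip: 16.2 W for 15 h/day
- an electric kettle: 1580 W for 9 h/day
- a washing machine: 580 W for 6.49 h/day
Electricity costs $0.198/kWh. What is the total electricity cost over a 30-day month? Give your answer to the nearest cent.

LED light strip: 16.2 W × 15 h × 30 d = 7,290 Wh = 7.29 kWh
electric kettle: 1580 W × 9 h × 30 d = 426,600 Wh = 426.6 kWh
washing machine: 580 W × 6.49 h × 30 d = 112,926 Wh = 112.9 kWh
Total energy = 7.29 + 426.6 + 112.9 = 546.8 kWh
Cost = 546.8 kWh × $0.198 = $108.27

$108.27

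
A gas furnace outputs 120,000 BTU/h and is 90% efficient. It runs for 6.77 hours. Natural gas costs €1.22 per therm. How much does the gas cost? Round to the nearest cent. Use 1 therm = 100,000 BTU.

€11.01

Heat delivered = 120,000 BTU/h × 6.77 h = 812,400 BTU
Gas input = 812,400 / 0.90 = 902,667 BTU
= 902,667 / 100,000 = 9.027 therm
Cost = 9.027 × €1.22/therm = €11.01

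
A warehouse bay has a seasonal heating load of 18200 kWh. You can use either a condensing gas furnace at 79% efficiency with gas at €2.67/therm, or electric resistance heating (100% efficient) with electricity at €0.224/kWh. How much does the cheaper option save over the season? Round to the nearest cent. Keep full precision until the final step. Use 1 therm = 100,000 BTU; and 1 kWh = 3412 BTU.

€1978.03

Heat load = 18200 kWh × 3412 = 62,098,400 BTU
Gas: input = 62,098,400 / 0.79 = 78,605,570 BTU = 786.1 therm → 786.1 × €2.67 = €2,098.77
Electric: 62,098,400 BTU / 3412 = 18,200 kWh → × €0.224 = €4,076.80
Difference = |€2,098.77 − €4,076.80| = €1,978.03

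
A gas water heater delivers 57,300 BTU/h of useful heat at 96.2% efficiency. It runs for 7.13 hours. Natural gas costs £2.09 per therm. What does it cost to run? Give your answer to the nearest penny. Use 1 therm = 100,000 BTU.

£8.88

Heat delivered = 57,300 BTU/h × 7.13 h = 408,549 BTU
Gas input = 408,549 / 0.962 = 424,687 BTU
= 424,687 / 100,000 = 4.247 therm
Cost = 4.247 × £2.09/therm = £8.88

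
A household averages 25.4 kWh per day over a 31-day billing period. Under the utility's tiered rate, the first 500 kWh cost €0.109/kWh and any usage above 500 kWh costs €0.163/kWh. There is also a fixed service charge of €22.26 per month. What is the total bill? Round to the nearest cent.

Usage = 25.4 kWh/day × 31 days = 787.4 kWh
First 500 kWh × €0.109 = €54.50
Remaining 287.4 kWh × €0.163 = €46.85
Energy charge = €101.35; + service €22.26 = €123.61

€123.61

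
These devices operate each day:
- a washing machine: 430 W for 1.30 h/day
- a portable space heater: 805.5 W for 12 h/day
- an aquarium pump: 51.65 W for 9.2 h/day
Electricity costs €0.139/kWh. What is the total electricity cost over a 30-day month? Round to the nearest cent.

€44.62

washing machine: 430 W × 1.30 h × 30 d = 16,770 Wh = 16.77 kWh
portable space heater: 805.5 W × 12 h × 30 d = 289,980 Wh = 290 kWh
aquarium pump: 51.65 W × 9.2 h × 30 d = 14,255 Wh = 14.26 kWh
Total energy = 16.77 + 290 + 14.26 = 321 kWh
Cost = 321 kWh × €0.139 = €44.62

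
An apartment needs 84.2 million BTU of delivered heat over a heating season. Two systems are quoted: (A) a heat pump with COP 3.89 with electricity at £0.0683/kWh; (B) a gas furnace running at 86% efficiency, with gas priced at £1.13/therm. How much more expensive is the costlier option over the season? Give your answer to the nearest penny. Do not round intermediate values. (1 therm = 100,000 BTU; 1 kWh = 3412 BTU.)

£673.06

Heat load = 84.2 × 10⁶ BTU = 84,200,000 BTU
Gas: input = 84,200,000 / 0.86 = 97,906,977 BTU = 979.1 therm → 979.1 × £1.13 = £1,106.35
Heat pump: 84,200,000 BTU / 3412 = 24,680 kWh heat; / 3.89 = 6,344 kWh in → × £0.0683 = £433.29
Difference = |£1,106.35 − £433.29| = £673.06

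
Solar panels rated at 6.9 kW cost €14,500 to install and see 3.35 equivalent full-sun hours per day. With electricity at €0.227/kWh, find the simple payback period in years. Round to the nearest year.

8 years

Daily generation = 6.9 kW × 3.35 h = 23.12 kWh
Annual generation = 23.12 × 365 = 8437 kWh
Annual savings = 8437 × €0.227 = €1,915.19
Payback = €14,500 / €1,915.19 = 7.57 years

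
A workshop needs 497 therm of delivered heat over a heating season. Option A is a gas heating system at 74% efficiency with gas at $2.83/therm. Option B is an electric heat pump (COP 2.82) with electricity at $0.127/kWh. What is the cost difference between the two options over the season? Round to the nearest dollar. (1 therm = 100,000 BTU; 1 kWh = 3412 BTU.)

Heat load = 497 therm × 100,000 = 49,700,000 BTU
Gas: input = 49,700,000 / 0.74 = 67,162,162 BTU = 671.6 therm → 671.6 × $2.83 = $1,900.69
Heat pump: 49,700,000 BTU / 3412 = 14,570 kWh heat; / 2.82 = 5,165 kWh in → × $0.127 = $656.00
Difference = |$1,900.69 − $656.00| = $1,244.69 ≈ $1245

$1245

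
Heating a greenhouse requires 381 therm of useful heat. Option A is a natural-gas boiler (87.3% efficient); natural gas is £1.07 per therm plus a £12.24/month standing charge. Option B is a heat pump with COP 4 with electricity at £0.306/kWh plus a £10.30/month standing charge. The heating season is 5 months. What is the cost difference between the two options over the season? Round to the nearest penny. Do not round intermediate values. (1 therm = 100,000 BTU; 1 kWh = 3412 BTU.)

Heat load = 381 therm × 100,000 = 38,100,000 BTU
Gas: input = 38,100,000 / 0.873 = 43,642,612 BTU = 436.4 therm → 436.4 × £1.07 = £466.98; + 5 × £12.24 standing = £528.18
Heat pump: 38,100,000 BTU / 3412 = 11,170 kWh heat; / 4 = 2,792 kWh in → × £0.306 = £854.24; + 5 × £10.30 standing = £905.74
Difference = |£528.18 − £905.74| = £377.56

£377.56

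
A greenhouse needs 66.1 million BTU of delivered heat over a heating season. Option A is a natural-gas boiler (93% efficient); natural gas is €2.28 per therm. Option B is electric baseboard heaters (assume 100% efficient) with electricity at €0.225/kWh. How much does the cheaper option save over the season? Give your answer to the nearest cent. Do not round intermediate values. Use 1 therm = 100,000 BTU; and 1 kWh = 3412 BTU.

€2738.36

Heat load = 66.1 × 10⁶ BTU = 66,100,000 BTU
Gas: input = 66,100,000 / 0.93 = 71,075,269 BTU = 710.8 therm → 710.8 × €2.28 = €1,620.52
Electric: 66,100,000 BTU / 3412 = 19,370 kWh → × €0.225 = €4,358.88
Difference = |€1,620.52 − €4,358.88| = €2,738.36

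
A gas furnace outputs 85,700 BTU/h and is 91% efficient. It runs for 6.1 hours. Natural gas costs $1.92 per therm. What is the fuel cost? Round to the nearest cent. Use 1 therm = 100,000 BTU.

Heat delivered = 85,700 BTU/h × 6.1 h = 522,770 BTU
Gas input = 522,770 / 0.91 = 574,473 BTU
= 574,473 / 100,000 = 5.745 therm
Cost = 5.745 × $1.92/therm = $11.03

$11.03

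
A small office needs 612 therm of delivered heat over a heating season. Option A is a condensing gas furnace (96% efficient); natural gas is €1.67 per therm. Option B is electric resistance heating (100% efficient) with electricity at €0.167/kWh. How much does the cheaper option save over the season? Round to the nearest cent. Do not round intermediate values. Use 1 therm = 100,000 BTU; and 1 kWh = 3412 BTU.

€1930.80

Heat load = 612 therm × 100,000 = 61,200,000 BTU
Gas: input = 61,200,000 / 0.960 = 63,750,000 BTU = 637.5 therm → 637.5 × €1.67 = €1,064.62
Electric: 61,200,000 BTU / 3412 = 17,940 kWh → × €0.167 = €2,995.43
Difference = |€1,064.62 − €2,995.43| = €1,930.80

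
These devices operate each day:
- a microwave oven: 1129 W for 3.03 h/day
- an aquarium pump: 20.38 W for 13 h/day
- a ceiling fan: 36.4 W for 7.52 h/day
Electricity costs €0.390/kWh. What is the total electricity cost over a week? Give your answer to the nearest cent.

€10.81

microwave oven: 1129 W × 3.03 h × 7 d = 23,946 Wh = 23.95 kWh
aquarium pump: 20.38 W × 13 h × 7 d = 1,855 Wh = 1.855 kWh
ceiling fan: 36.4 W × 7.52 h × 7 d = 1,916 Wh = 1.916 kWh
Total energy = 23.95 + 1.855 + 1.916 = 27.72 kWh
Cost = 27.72 kWh × €0.390 = €10.81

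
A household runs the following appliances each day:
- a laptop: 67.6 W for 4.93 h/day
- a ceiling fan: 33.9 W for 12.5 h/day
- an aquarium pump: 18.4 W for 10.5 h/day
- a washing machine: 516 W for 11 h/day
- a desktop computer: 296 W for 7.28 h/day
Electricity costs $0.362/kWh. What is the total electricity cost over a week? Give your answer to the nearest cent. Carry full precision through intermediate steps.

laptop: 67.6 W × 4.93 h × 7 d = 2,333 Wh = 2.333 kWh
ceiling fan: 33.9 W × 12.5 h × 7 d = 2,966 Wh = 2.966 kWh
aquarium pump: 18.4 W × 10.5 h × 7 d = 1,352 Wh = 1.352 kWh
washing machine: 516 W × 11 h × 7 d = 39,732 Wh = 39.73 kWh
desktop computer: 296 W × 7.28 h × 7 d = 15,084 Wh = 15.08 kWh
Total energy = 2.333 + 2.966 + 1.352 + 39.73 + 15.08 = 61.47 kWh
Cost = 61.47 kWh × $0.362 = $22.25

$22.25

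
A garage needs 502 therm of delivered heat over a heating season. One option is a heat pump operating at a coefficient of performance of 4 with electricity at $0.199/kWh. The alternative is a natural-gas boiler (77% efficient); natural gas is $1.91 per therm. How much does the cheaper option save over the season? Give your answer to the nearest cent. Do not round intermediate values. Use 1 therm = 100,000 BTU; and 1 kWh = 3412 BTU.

$513.26

Heat load = 502 therm × 100,000 = 50,200,000 BTU
Gas: input = 50,200,000 / 0.77 = 65,194,805 BTU = 651.9 therm → 651.9 × $1.91 = $1,245.22
Heat pump: 50,200,000 BTU / 3412 = 14,710 kWh heat; / 4 = 3,678 kWh in → × $0.199 = $731.96
Difference = |$1,245.22 − $731.96| = $513.26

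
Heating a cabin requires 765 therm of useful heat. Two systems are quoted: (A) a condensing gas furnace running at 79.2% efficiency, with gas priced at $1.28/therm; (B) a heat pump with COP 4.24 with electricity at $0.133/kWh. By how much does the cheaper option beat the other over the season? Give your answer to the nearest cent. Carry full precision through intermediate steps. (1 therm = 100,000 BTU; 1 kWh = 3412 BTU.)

$533.07

Heat load = 765 therm × 100,000 = 76,500,000 BTU
Gas: input = 76,500,000 / 0.792 = 96,590,909 BTU = 965.9 therm → 965.9 × $1.28 = $1,236.36
Heat pump: 76,500,000 BTU / 3412 = 22,420 kWh heat; / 4.24 = 5,288 kWh in → × $0.133 = $703.30
Difference = |$1,236.36 − $703.30| = $533.07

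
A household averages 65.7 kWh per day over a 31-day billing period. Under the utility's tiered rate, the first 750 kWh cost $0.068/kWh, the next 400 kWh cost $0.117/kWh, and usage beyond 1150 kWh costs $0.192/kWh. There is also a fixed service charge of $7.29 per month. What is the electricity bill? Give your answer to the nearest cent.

$275.34

Usage = 65.7 kWh/day × 31 days = 2036.7 kWh
First 750 kWh × $0.068 = $51.00
Next 400 kWh × $0.117 = $46.80
Remaining 886.7 kWh × $0.192 = $170.25
Energy charge = $268.05; + service $7.29 = $275.34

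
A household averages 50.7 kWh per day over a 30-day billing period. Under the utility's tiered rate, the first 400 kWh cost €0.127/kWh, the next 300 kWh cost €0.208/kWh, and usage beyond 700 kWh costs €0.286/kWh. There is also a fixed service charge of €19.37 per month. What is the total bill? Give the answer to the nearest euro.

Usage = 50.7 kWh/day × 30 days = 1521 kWh
First 400 kWh × €0.127 = €50.80
Next 300 kWh × €0.208 = €62.40
Remaining 821 kWh × €0.286 = €234.81
Energy charge = €348.01; + service €19.37 = €367.38 ≈ €367

€367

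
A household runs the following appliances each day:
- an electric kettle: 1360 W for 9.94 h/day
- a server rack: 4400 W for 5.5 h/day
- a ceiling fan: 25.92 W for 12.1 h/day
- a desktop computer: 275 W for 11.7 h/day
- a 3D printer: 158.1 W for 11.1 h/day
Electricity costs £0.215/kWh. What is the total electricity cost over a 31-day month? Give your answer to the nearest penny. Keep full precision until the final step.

electric kettle: 1360 W × 9.94 h × 31 d = 419,070 Wh = 419.1 kWh
server rack: 4400 W × 5.5 h × 31 d = 750,200 Wh = 750.2 kWh
ceiling fan: 25.92 W × 12.1 h × 31 d = 9,723 Wh = 9.723 kWh
desktop computer: 275 W × 11.7 h × 31 d = 99,742 Wh = 99.74 kWh
3D printer: 158.1 W × 11.1 h × 31 d = 54,402 Wh = 54.4 kWh
Total energy = 419.1 + 750.2 + 9.723 + 99.74 + 54.4 = 1,333 kWh
Cost = 1,333 kWh × £0.215 = £286.62

£286.62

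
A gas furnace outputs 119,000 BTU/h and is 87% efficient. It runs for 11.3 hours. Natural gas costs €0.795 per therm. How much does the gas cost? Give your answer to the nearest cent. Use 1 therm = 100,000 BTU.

Heat delivered = 119,000 BTU/h × 11.3 h = 1,344,700 BTU
Gas input = 1,344,700 / 0.87 = 1,545,632 BTU
= 1,545,632 / 100,000 = 15.46 therm
Cost = 15.46 × €0.795/therm = €12.29

€12.29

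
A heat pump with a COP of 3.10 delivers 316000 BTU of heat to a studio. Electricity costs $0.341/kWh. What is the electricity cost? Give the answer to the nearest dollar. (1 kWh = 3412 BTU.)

$10

Heat delivered = 316,000 BTU / 3412 = 92.61 kWh
Electrical input = 92.61 kWh / 3.10 = 29.88 kWh
Cost = 29.88 × $0.341/kWh = $10.19 ≈ $10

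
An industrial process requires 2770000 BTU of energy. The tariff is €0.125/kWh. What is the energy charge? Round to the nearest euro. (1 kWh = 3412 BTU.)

€101

2770000 BTU × (0.00029308 kWh/BTU) = 811.8 kWh
Cost = 811.8 kWh × €0.125/kWh = €101.48 ≈ €101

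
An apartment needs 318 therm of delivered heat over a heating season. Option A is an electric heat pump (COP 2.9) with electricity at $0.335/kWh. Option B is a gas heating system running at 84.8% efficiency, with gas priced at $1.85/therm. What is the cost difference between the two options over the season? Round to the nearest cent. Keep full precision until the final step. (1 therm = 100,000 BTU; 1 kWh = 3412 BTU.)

$382.88

Heat load = 318 therm × 100,000 = 31,800,000 BTU
Gas: input = 31,800,000 / 0.848 = 37,500,000 BTU = 375 therm → 375 × $1.85 = $693.75
Heat pump: 31,800,000 BTU / 3412 = 9,320 kWh heat; / 2.9 = 3,214 kWh in → × $0.335 = $1,076.63
Difference = |$693.75 − $1,076.63| = $382.88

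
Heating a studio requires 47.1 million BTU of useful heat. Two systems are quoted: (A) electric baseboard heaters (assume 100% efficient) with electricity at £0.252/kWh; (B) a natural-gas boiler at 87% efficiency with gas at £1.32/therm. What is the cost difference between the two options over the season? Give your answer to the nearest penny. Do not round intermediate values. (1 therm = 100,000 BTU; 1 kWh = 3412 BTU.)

£2764.04

Heat load = 47.1 × 10⁶ BTU = 47,100,000 BTU
Gas: input = 47,100,000 / 0.87 = 54,137,931 BTU = 541.4 therm → 541.4 × £1.32 = £714.62
Electric: 47,100,000 BTU / 3412 = 13,800 kWh → × £0.252 = £3,478.66
Difference = |£714.62 − £3,478.66| = £2,764.04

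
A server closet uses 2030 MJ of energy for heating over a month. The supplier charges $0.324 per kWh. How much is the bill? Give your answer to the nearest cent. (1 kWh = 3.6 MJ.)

$182.70

2030 MJ × (0.27778 kWh/MJ) = 563.9 kWh
Cost = 563.9 kWh × $0.324/kWh = $182.70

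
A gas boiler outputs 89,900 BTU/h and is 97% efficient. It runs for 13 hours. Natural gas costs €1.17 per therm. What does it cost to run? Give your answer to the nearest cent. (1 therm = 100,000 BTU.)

Heat delivered = 89,900 BTU/h × 13 h = 1,168,700 BTU
Gas input = 1,168,700 / 0.97 = 1,204,845 BTU
= 1,204,845 / 100,000 = 12.05 therm
Cost = 12.05 × €1.17/therm = €14.10

€14.10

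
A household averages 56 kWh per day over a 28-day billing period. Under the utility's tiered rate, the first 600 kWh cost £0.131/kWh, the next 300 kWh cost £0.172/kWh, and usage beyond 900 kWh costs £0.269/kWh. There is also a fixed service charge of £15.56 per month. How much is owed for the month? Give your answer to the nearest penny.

£325.45

Usage = 56 kWh/day × 28 days = 1568 kWh
First 600 kWh × £0.131 = £78.60
Next 300 kWh × £0.172 = £51.60
Remaining 668 kWh × £0.269 = £179.69
Energy charge = £309.89; + service £15.56 = £325.45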